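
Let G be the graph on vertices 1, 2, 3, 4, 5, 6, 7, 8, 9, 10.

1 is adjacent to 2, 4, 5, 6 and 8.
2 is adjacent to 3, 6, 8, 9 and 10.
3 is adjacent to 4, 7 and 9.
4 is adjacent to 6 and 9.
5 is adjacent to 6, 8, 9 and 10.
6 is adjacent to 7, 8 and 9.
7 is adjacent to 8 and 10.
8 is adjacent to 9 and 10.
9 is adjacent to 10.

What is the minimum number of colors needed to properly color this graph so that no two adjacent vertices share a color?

1, 2, 6, 8 form a clique, so at least 4 colors are needed.
One proper 4-coloring: 1=c, 2=d, 3=b, 4=a, 5=d, 6=b, 7=c, 8=a, 9=c, 10=b. Each edge has distinct colors on its endpoints.

4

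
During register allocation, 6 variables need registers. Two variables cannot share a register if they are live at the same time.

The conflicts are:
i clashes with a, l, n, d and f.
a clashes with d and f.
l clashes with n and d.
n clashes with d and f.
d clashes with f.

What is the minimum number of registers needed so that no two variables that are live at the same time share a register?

i, a, d, f pairwise conflict, so at least 4 registers are needed.
4 registers suffice: register 1 → {i}; register 2 → {d}; register 3 → {l, f}; register 4 → {a, n}. Every pair that conflicts lands in different registers.

4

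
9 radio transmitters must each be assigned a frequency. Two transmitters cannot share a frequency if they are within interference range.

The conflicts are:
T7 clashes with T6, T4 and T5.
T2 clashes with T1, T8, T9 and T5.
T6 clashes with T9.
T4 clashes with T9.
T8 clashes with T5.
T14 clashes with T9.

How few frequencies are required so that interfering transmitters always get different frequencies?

T2, T8, T5 all conflict with each other, so at least 3 frequencies are needed.
A valid assignment using 3 frequencies: T7=2, T2=2, T6=3, T4=3, T1=1, T8=3, T14=2, T9=1, T5=1. Every pair that conflicts lands in different frequencies.

3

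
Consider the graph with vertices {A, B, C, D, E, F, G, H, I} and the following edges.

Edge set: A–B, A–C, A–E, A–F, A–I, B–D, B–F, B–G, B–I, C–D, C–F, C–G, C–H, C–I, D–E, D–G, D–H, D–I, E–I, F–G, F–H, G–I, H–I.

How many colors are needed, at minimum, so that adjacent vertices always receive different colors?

4

C, D, H, I are pairwise adjacent (a clique of size 4), so at least 4 colors are needed.
A valid assignment using 4 colors: A=2, B=3, C=3, D=2, E=3, F=1, G=4, H=4, I=1. No two adjacent vertices share a color.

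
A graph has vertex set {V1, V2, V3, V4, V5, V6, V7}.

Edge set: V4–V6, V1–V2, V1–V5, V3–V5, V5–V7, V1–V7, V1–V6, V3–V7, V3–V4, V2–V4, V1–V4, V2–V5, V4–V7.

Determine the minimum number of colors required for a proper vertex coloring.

V1, V4, V7 are mutually adjacent, so at least 3 colors are needed.
One proper 3-coloring: V1=blue, V2=green, V3=blue, V4=red, V5=red, V6=green, V7=green. Every edge joins two different colors.

3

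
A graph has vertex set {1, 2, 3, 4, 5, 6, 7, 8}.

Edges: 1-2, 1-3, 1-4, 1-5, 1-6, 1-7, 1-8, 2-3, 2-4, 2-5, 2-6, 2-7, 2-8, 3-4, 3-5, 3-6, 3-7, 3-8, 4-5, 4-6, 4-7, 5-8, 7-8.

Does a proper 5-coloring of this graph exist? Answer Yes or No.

Yes

The chromatic number is 5. 1, 2, 3, 5, 8 form a clique, so at least 5 colors are needed.
5 colors suffice: color red → {1}; color blue → {3}; color green → {2}; color yellow → {4, 8}; color purple → {5, 6, 7}.
That is already a proper 5-coloring.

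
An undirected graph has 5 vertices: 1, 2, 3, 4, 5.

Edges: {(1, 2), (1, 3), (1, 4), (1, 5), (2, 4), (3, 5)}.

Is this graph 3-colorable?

Yes

The chromatic number is 3. 1, 2, 4 are mutually adjacent, so at least 3 colors are needed.
3 colors suffice: color red → {1}; color blue → {3, 4}; color green → {2, 5}.
That is already a proper 3-coloring.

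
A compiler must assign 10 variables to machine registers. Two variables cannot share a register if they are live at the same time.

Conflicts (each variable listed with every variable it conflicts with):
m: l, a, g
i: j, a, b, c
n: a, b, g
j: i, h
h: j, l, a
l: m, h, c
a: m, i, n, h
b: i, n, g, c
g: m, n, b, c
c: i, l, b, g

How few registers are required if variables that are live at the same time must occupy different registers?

3

i, b, c all conflict with each other, so at least 3 registers are needed.
3 registers suffice: register 1 → {i, h, g}; register 2 → {j, l, a, b}; register 3 → {m, n, c}. Each listed conflict is separated.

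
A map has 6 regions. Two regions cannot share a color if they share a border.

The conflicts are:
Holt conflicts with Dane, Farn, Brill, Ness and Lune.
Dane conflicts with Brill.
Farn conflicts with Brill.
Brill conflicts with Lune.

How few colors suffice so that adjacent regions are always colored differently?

Holt, Dane, Brill pairwise conflict, so at least 3 colors are needed.
One proper 3-coloring: Holt=1, Dane=3, Farn=3, Brill=2, Ness=2, Lune=3. Each listed conflict is separated.

3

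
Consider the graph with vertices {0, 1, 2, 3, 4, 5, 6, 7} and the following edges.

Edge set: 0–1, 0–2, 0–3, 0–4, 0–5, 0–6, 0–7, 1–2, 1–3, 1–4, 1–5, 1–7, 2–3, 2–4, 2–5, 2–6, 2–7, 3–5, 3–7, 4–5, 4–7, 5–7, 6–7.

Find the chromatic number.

0, 1, 2, 3, 5, 7 are mutually adjacent (a clique of size 6), so at least 6 colors are needed.
6 colors suffice: color a → {7}; color b → {2}; color c → {0}; color d → {5, 6}; color e → {1}; color f → {3, 4}. Every edge joins two different colors.

6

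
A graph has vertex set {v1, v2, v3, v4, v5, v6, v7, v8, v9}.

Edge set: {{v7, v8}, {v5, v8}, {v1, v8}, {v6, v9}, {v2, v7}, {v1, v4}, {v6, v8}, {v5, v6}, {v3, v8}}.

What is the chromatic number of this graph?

3

v5, v6, v8 are mutually adjacent, so at least 3 colors are needed.
3 colors suffice: v1=blue, v2=red, v3=blue, v4=red, v5=green, v6=blue, v7=blue, v8=red, v9=red. Every edge joins two different colors.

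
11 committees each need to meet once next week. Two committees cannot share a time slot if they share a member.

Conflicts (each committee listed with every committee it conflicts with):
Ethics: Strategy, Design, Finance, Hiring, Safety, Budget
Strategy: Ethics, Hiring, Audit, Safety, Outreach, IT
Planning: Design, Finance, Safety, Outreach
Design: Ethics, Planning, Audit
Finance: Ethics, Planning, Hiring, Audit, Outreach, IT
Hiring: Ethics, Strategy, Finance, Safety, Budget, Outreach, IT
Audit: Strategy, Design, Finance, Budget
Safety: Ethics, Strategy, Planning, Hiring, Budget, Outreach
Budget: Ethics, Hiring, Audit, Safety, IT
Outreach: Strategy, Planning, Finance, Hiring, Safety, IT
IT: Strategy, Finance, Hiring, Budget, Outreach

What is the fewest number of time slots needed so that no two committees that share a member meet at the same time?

4

Strategy, Hiring, Outreach, IT are mutually in conflict, so at least 4 time slots are needed.
4 time slots suffice: Ethics=3, Strategy=2, Planning=1, Design=2, Finance=2, Hiring=1, Audit=1, Safety=4, Budget=2, Outreach=3, IT=4. Every pair that conflicts lands in different time slots.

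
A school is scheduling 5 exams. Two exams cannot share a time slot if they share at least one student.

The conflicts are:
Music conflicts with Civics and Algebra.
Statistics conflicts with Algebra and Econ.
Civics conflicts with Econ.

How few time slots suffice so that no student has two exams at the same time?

3

The cycle Statistics-Econ-Civics-Music-Algebra-Statistics has odd length 5, so it cannot be 2-colored; at least 3 time slots are needed.
3 time slots suffice: Music=3, Statistics=1, Civics=1, Algebra=2, Econ=2. Every pair that conflicts lands in different time slots.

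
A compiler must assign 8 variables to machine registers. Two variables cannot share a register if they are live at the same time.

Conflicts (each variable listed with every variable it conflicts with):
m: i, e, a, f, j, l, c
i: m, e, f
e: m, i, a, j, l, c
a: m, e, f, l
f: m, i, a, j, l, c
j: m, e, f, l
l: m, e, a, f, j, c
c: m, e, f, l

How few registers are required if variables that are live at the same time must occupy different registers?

m, f, j, l pairwise conflict, so at least 4 registers are needed.
Using 4 registers: m=1, i=3, e=2, a=4, f=2, j=4, l=3, c=4. No two conflicting variables share a register.

4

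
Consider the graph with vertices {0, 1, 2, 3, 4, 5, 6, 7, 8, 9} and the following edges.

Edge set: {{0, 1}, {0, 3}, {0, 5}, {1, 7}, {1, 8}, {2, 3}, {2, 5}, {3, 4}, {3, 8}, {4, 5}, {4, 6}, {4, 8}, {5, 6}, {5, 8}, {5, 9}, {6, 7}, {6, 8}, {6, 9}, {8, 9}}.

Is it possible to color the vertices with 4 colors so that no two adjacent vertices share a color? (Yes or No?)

Yes

The chromatic number is 4. 4, 5, 6, 8 are mutually adjacent (a clique of size 4), so at least 4 colors are needed.
4 colors suffice: color a → {0, 2, 7, 8}; color b → {1, 3, 5}; color c → {6}; color d → {4, 9}.
That is already a proper 4-coloring.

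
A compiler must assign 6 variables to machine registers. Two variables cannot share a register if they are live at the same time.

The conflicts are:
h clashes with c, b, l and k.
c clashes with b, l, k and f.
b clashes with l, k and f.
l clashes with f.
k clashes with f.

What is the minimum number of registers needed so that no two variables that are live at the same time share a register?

4

h, c, b, l all conflict with each other, so at least 4 registers are needed.
4 registers suffice: register 1 → {b}; register 2 → {c}; register 3 → {l, k}; register 4 → {h, f}. No two conflicting variables share a register.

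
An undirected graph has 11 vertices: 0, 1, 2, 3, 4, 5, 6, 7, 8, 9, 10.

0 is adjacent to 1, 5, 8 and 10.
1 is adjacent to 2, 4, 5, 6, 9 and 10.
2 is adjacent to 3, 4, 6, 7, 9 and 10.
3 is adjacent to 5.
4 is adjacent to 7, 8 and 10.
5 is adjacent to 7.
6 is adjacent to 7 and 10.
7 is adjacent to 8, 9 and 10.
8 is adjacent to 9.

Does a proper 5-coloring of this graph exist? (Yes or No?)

The chromatic number is 4. 1, 2, 4, 10 are mutually adjacent (a clique of size 4), so at least 4 colors are needed.
4 colors suffice: color red → {1, 3, 7}; color blue → {0, 2}; color green → {5, 8, 10}; color yellow → {4, 6, 9}.
Since 5 ≥ 4, a proper 5-coloring certainly exists.

Yes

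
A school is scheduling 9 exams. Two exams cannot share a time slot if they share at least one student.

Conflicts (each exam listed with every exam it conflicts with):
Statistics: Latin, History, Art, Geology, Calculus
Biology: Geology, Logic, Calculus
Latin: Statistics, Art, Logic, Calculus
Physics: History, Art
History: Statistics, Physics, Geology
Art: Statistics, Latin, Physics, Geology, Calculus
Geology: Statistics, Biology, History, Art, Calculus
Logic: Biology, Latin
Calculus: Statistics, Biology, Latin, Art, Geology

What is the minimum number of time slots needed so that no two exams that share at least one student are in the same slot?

4

Statistics, Latin, Art, Calculus all conflict with each other, so at least 4 time slots are needed.
A valid assignment using 4 time slots: Statistics=2, Biology=1, Latin=3, Physics=2, History=1, Art=1, Geology=3, Logic=2, Calculus=4. Every pair that conflicts lands in different time slots.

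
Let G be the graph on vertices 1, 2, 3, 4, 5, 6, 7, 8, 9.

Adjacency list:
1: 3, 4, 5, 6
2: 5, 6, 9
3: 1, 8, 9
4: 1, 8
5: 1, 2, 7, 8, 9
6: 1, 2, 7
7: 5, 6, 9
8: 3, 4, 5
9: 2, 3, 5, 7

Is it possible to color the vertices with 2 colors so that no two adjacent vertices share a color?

No

5, 7, 9 form a triangle, so at least 3 colors are needed.
So 2 colors are not enough.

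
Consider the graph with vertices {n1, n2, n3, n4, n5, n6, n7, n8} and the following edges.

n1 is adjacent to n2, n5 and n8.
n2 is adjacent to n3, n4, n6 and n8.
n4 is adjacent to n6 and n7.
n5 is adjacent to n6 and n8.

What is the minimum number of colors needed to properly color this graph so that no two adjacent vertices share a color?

3

n1, n5, n8 form a triangle, so at least 3 colors are needed.
3 colors suffice: color R → {n2, n5, n7}; color B → {n1, n3, n4}; color G → {n6, n8}. No two adjacent vertices share a color.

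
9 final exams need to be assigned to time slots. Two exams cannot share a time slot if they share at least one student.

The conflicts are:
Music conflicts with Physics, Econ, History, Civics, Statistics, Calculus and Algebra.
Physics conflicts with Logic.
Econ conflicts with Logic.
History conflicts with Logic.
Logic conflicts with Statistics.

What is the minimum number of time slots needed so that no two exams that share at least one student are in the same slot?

2

Music and Econ conflict, so at least 2 time slots are needed.
A valid assignment using 2 time slots: Music=1, Physics=2, Econ=2, History=2, Civics=2, Logic=1, Statistics=2, Calculus=2, Algebra=2. Each listed conflict is separated.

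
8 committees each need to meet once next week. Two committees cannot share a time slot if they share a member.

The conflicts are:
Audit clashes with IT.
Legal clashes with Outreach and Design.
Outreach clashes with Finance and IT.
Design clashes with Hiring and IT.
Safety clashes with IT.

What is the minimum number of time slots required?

Outreach and Finance conflict, so at least 2 time slots are needed.
2 time slots suffice: time slot 1 → {Legal, Finance, Hiring, IT}; time slot 2 → {Audit, Outreach, Design, Safety}. Each listed conflict is separated.

2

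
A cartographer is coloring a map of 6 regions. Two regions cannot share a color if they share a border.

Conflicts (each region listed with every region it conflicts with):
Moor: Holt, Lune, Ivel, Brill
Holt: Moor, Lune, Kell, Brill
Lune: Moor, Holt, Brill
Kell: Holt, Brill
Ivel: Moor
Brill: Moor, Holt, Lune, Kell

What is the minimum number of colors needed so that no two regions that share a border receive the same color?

Moor, Holt, Lune, Brill all conflict with each other, so at least 4 colors are needed.
4 colors suffice: Moor=3, Holt=1, Lune=4, Kell=3, Ivel=1, Brill=2. Every pair that conflicts lands in different colors.

4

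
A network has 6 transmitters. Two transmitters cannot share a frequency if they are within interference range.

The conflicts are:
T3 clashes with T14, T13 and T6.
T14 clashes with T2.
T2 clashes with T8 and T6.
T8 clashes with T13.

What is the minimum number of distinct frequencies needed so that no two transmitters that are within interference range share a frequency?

The cycle T6-T2-T8-T13-T3-T6 has odd length 5, so it cannot be 2-colored; at least 3 frequencies are needed.
Using 3 frequencies: T3=1, T14=2, T2=1, T8=2, T13=3, T6=2. No two conflicting transmitters share a frequency.

3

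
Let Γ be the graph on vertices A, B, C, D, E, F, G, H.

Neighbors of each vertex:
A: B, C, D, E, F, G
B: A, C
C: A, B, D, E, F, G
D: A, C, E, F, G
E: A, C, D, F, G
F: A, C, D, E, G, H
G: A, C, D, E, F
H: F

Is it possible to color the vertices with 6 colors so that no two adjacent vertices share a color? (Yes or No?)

Yes

The chromatic number is 6. A, C, D, E, F, G form a clique, so at least 6 colors are needed.
One proper 6-coloring: A=3, B=1, C=2, D=6, E=4, F=1, G=5, H=2.
That is already a proper 6-coloring.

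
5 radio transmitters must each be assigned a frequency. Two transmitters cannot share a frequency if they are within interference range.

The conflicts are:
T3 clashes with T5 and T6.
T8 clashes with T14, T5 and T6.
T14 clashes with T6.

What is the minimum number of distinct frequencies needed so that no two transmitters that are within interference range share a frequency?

3

T8, T14, T6 pairwise conflict, so at least 3 frequencies are needed.
3 frequencies suffice: frequency 1 → {T3, T8}; frequency 2 → {T5, T6}; frequency 3 → {T14}. Each listed conflict is separated.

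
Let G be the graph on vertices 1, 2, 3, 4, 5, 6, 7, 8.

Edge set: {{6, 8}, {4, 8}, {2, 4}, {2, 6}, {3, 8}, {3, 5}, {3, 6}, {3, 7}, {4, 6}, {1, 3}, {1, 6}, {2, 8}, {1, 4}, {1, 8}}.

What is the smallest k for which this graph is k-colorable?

4

2, 4, 6, 8 form a clique, so at least 4 colors are needed.
A valid assignment using 4 colors: 1=d, 2=d, 3=b, 4=b, 5=a, 6=c, 7=a, 8=a. Each edge has distinct colors on its endpoints.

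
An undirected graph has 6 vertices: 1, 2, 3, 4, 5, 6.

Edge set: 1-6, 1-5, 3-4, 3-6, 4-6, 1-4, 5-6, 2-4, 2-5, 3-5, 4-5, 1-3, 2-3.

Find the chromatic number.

1, 3, 4, 5, 6 are mutually adjacent (a clique of size 5), so at least 5 colors are needed.
5 colors suffice: 1=e, 2=d, 3=b, 4=c, 5=a, 6=d. Each edge has distinct colors on its endpoints.

5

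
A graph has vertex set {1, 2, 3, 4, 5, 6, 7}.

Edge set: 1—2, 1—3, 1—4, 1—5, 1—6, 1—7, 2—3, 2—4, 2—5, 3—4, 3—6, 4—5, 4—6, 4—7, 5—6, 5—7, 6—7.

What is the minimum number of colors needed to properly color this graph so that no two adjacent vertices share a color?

5

1, 4, 5, 6, 7 are mutually adjacent (a clique of size 5), so at least 5 colors are needed.
5 colors suffice: color red → {4}; color blue → {1}; color green → {3, 5}; color yellow → {2, 6}; color purple → {7}. No two adjacent vertices share a color.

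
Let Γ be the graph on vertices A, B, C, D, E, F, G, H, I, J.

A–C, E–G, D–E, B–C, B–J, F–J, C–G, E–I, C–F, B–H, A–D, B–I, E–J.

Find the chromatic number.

The cycle G-C-B-I-E-G has odd length 5, so it cannot be 2-colored; at least 3 colors are needed.
3 colors suffice: color red → {C, E, H}; color blue → {A, B, F, G}; color green → {D, I, J}. No two adjacent vertices share a color.

3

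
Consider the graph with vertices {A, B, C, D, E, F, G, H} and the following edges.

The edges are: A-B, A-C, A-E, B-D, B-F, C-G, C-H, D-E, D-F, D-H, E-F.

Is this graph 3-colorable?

Yes

The chromatic number is 3. D, E, F form a triangle, so at least 3 colors are needed.
3 colors suffice: color red → {C, D}; color blue → {B, E, G, H}; color green → {A, F}.
That is already a proper 3-coloring.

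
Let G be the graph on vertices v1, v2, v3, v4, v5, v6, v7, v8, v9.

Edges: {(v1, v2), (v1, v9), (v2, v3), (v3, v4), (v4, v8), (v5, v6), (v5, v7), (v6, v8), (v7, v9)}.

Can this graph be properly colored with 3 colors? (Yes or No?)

Yes

The chromatic number is 3. The cycle v1-v9-v7-v5-v6-v8-v4-v3-v2-v1 has odd length 9, so it cannot be 2-colored; at least 3 colors are needed.
A valid assignment using 3 colors: v1=R, v2=B, v3=R, v4=B, v5=B, v6=R, v7=R, v8=G, v9=B.
That is already a proper 3-coloring.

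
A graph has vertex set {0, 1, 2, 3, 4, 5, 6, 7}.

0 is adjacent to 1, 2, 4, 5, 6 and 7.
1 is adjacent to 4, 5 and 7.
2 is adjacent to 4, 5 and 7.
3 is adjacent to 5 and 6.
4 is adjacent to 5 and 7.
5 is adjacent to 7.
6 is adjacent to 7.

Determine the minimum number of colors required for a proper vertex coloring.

0, 1, 4, 5, 7 form a clique, so at least 5 colors are needed.
5 colors suffice: color a → {0, 3}; color b → {7}; color c → {5, 6}; color d → {4}; color e → {1, 2}. No two adjacent vertices share a color.

5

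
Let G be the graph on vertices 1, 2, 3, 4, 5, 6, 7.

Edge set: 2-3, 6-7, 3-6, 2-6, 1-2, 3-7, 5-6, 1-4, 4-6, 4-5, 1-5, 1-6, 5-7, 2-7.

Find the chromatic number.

4

1, 4, 5, 6 are pairwise adjacent (a clique of size 4), so at least 4 colors are needed.
4 colors suffice: color a → {6}; color b → {2, 5}; color c → {1, 7}; color d → {3, 4}. Each edge has distinct colors on its endpoints.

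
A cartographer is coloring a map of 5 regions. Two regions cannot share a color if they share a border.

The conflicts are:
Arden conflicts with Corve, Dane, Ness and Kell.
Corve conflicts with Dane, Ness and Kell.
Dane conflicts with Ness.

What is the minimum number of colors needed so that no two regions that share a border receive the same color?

4

Arden, Corve, Dane, Ness all conflict with each other, so at least 4 colors are needed.
4 colors suffice: Arden=1, Corve=2, Dane=4, Ness=3, Kell=3. Each listed conflict is separated.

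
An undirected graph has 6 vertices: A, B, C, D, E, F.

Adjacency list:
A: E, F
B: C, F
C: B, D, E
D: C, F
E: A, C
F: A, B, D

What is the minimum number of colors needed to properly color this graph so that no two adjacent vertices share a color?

The cycle F-A-E-C-B-F has odd length 5, so it cannot be 2-colored; at least 3 colors are needed.
3 colors suffice: A=green, B=blue, C=red, D=blue, E=blue, F=red. No two adjacent vertices share a color.

3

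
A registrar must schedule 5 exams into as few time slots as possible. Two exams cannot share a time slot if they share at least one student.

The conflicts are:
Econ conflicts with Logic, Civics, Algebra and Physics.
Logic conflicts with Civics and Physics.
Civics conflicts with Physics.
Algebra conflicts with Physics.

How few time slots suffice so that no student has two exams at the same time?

Econ, Logic, Civics, Physics all conflict with each other, so at least 4 time slots are needed.
A valid assignment using 4 time slots: Econ=1, Logic=4, Civics=3, Algebra=3, Physics=2. Each listed conflict is separated.

4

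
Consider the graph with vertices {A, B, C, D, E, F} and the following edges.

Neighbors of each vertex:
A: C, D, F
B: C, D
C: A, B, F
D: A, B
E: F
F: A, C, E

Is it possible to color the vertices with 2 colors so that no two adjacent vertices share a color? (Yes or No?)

A, C, F are pairwise adjacent, so at least 3 colors are needed.
So 2 colors are not enough.

No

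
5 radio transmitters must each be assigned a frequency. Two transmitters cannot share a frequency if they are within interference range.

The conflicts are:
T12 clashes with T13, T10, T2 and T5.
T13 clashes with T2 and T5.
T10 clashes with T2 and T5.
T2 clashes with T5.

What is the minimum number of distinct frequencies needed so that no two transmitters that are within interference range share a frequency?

T12, T10, T2, T5 all conflict with each other, so at least 4 frequencies are needed.
A valid assignment using 4 frequencies: T12=3, T13=4, T10=4, T2=2, T5=1. Each listed conflict is separated.

4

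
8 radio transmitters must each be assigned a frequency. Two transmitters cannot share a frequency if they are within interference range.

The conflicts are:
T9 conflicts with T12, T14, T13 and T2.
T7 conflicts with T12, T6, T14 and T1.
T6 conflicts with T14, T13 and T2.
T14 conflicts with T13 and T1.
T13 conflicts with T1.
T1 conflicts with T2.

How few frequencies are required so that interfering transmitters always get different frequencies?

3

T9, T14, T13 all conflict with each other, so at least 3 frequencies are needed.
3 frequencies suffice: frequency 1 → {T12, T14, T2}; frequency 2 → {T9, T6, T1}; frequency 3 → {T7, T13}. Every pair that conflicts lands in different frequencies.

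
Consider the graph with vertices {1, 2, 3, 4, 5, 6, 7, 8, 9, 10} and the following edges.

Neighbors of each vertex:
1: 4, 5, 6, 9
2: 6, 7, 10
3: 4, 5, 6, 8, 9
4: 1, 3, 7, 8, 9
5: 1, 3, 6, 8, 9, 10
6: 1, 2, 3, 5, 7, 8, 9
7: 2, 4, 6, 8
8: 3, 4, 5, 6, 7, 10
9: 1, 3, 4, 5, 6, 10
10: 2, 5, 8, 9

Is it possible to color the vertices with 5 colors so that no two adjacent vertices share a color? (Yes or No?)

The chromatic number is 4. 3, 5, 6, 9 form a clique, so at least 4 colors are needed.
4 colors suffice: color a → {4, 6, 10}; color b → {2, 8, 9}; color c → {5, 7}; color d → {1, 3}.
Since 5 ≥ 4, a proper 5-coloring certainly exists.

Yes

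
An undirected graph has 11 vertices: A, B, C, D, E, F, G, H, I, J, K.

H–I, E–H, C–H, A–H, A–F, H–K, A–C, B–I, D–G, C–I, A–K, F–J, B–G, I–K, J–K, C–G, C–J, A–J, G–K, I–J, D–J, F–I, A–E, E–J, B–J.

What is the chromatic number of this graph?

A, E, J form a triangle, so at least 3 colors are needed.
A valid assignment using 3 colors: A=2, B=3, C=3, D=2, E=3, F=3, G=1, H=1, I=2, J=1, K=3. Every edge joins two different colors.

3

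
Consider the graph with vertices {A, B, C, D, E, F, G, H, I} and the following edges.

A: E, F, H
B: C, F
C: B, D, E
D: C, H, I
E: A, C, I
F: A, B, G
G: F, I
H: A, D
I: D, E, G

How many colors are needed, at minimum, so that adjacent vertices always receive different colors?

3

The cycle E-C-D-H-A-E has odd length 5, so it cannot be 2-colored; at least 3 colors are needed.
One proper 3-coloring: A=2, B=3, C=2, D=1, E=1, F=1, G=3, H=3, I=2. Every edge joins two different colors.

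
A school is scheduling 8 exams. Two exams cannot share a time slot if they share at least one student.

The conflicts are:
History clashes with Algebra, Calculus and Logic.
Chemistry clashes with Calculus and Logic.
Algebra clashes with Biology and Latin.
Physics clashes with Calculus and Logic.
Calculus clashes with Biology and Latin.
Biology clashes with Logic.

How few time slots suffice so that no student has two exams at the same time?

Physics and Calculus conflict, so at least 2 time slots are needed.
2 time slots suffice: time slot 1 → {Algebra, Calculus, Logic}; time slot 2 → {History, Chemistry, Physics, Biology, Latin}. Every pair that conflicts lands in different time slots.

2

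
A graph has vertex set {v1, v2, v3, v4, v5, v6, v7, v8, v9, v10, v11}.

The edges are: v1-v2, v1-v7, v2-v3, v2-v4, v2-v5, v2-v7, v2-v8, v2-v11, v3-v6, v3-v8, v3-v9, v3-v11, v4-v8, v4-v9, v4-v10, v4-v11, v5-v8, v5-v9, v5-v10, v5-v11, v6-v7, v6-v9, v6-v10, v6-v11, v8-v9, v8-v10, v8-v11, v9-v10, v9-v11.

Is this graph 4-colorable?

Yes

The chromatic number is 4. v2, v4, v8, v11 are pairwise adjacent (a clique of size 4), so at least 4 colors are needed.
4 colors suffice: color 1 → {v1, v6, v8}; color 2 → {v2, v9}; color 3 → {v7, v10, v11}; color 4 → {v3, v4, v5}.
That is already a proper 4-coloring.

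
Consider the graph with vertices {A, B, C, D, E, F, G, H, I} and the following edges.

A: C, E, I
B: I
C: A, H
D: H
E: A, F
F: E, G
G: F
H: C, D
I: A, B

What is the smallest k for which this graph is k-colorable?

2

C and H are adjacent, so at least 2 colors are needed.
2 colors suffice: color 1 → {A, B, F, H}; color 2 → {C, D, E, G, I}. No two adjacent vertices share a color.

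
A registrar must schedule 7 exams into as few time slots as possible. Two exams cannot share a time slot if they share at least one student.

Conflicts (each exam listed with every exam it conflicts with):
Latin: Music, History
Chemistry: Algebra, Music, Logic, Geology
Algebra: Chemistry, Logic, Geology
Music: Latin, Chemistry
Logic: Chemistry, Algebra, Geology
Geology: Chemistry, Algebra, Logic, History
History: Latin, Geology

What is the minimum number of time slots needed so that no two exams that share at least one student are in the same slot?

Chemistry, Algebra, Logic, Geology all conflict with each other, so at least 4 time slots are needed.
A valid assignment using 4 time slots: Latin=2, Chemistry=2, Algebra=3, Music=1, Logic=4, Geology=1, History=3. No two conflicting exams share a time slot.

4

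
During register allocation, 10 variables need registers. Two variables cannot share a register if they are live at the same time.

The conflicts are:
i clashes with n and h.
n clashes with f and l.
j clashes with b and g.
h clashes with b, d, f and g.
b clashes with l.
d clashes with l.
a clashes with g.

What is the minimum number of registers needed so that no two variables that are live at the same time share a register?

3

The cycle f-n-l-d-h-f has odd length 5, so it cannot be 2-colored; at least 3 registers are needed.
3 registers suffice: register 1 → {j, h, l, a}; register 2 → {n, b, d, g}; register 3 → {i, f}. Every pair that conflicts lands in different registers.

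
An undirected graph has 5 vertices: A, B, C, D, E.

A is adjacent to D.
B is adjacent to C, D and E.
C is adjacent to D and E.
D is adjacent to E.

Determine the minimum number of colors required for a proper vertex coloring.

B, C, D, E are mutually adjacent (a clique of size 4), so at least 4 colors are needed.
A valid assignment using 4 colors: A=2, B=2, C=3, D=1, E=4. No two adjacent vertices share a color.

4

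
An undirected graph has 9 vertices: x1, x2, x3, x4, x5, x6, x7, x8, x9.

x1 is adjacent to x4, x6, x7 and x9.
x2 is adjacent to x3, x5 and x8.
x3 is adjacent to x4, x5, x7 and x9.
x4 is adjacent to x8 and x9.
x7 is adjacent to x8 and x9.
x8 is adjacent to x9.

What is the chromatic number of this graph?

x4, x8, x9 are pairwise adjacent, so at least 3 colors are needed.
A valid assignment using 3 colors: x1=2, x2=1, x3=2, x4=3, x5=3, x6=1, x7=3, x8=2, x9=1. Every edge joins two different colors.

3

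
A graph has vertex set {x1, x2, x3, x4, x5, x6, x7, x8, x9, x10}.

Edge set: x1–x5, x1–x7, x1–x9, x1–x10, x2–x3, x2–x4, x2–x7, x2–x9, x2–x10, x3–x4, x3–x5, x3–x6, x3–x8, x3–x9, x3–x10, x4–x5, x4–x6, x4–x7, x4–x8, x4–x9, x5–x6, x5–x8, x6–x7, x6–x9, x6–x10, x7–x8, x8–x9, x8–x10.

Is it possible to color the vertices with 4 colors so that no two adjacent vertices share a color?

Yes

The chromatic number is 4. x2, x3, x4, x9 are pairwise adjacent (a clique of size 4), so at least 4 colors are needed.
4 colors suffice: color R → {x3, x7}; color B → {x4, x10}; color G → {x1, x2, x6, x8}; color Y → {x5, x9}.
That is already a proper 4-coloring.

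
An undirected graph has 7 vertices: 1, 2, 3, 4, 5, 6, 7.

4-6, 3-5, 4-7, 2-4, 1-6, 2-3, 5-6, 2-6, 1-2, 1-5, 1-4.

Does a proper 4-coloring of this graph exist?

Yes

The chromatic number is 4. 1, 2, 4, 6 form a clique, so at least 4 colors are needed.
4 colors suffice: color red → {1, 3, 7}; color blue → {4, 5}; color green → {6}; color yellow → {2}.
That is already a proper 4-coloring.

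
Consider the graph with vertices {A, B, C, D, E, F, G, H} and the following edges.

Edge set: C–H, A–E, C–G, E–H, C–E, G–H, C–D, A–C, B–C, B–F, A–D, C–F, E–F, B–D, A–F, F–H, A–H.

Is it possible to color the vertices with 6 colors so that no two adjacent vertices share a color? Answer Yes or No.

The chromatic number is 5. A, C, E, F, H form a clique, so at least 5 colors are needed.
One proper 5-coloring: A=2, B=2, C=1, D=3, E=5, F=3, G=2, H=4.
Since 6 ≥ 5, a proper 6-coloring certainly exists.

Yes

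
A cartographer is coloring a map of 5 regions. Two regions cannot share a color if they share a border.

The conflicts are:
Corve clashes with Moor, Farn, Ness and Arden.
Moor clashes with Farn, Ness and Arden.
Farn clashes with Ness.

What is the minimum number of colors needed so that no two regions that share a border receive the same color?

Corve, Moor, Farn, Ness are mutually in conflict, so at least 4 colors are needed.
4 colors suffice: color 1 → {Moor}; color 2 → {Corve}; color 3 → {Farn, Arden}; color 4 → {Ness}. Every pair that conflicts lands in different colors.

4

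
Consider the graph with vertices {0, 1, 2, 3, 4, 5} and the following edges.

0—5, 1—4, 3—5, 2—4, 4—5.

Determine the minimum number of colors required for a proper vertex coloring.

2

1 and 4 are adjacent, so at least 2 colors are needed.
2 colors suffice: color red → {0, 3, 4}; color blue → {1, 2, 5}. Every edge joins two different colors.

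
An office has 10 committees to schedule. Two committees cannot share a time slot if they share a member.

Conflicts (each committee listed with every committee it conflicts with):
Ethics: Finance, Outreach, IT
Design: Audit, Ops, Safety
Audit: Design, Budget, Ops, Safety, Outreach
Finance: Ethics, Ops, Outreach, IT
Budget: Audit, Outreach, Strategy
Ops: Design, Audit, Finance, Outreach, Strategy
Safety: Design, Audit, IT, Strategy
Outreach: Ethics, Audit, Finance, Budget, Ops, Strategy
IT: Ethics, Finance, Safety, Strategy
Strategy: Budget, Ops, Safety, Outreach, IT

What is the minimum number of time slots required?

3

Design, Audit, Safety pairwise conflict, so at least 3 time slots are needed.
A valid assignment using 3 time slots: Ethics=2, Design=1, Audit=3, Finance=3, Budget=2, Ops=2, Safety=2, Outreach=1, IT=1, Strategy=3. Each listed conflict is separated.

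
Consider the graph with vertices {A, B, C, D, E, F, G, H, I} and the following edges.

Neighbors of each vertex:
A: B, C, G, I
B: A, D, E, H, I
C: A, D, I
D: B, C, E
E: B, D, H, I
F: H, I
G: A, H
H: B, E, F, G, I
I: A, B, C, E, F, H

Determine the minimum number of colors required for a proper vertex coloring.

B, E, H, I form a clique, so at least 4 colors are needed.
4 colors suffice: color 1 → {D, G, I}; color 2 → {A, H}; color 3 → {B, C, F}; color 4 → {E}. Every edge joins two different colors.

4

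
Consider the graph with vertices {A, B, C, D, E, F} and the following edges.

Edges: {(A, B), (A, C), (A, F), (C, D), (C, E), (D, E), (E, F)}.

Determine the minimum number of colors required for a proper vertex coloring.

C, D, E are mutually adjacent, so at least 3 colors are needed.
3 colors suffice: A=1, B=2, C=2, D=3, E=1, F=2. Every edge joins two different colors.

3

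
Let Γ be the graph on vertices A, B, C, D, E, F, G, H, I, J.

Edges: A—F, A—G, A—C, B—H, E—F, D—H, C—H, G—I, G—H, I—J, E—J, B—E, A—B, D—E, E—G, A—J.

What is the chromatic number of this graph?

D and E are adjacent, so at least 2 colors are needed.
A valid assignment using 2 colors: A=1, B=2, C=2, D=2, E=1, F=2, G=2, H=1, I=1, J=2. Each edge has distinct colors on its endpoints.

2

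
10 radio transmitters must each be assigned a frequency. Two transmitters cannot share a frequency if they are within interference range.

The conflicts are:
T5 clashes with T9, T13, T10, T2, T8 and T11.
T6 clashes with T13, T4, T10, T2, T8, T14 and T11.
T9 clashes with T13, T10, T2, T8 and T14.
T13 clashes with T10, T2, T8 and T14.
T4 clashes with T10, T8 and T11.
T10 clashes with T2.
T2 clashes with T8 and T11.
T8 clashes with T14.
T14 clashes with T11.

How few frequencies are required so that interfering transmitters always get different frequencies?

5

T5, T9, T13, T10, T2 pairwise conflict, so at least 5 frequencies are needed.
5 frequencies suffice: frequency 1 → {T13, T11}; frequency 2 → {T4, T2, T14}; frequency 3 → {T6, T9}; frequency 4 → {T10, T8}; frequency 5 → {T5}. Every pair that conflicts lands in different frequencies.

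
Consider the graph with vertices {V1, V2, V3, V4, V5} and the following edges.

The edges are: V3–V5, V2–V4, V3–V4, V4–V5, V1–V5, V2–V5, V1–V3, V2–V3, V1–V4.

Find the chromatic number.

4

V1, V3, V4, V5 form a clique, so at least 4 colors are needed.
4 colors suffice: color R → {V3}; color B → {V4}; color G → {V5}; color Y → {V1, V2}. Each edge has distinct colors on its endpoints.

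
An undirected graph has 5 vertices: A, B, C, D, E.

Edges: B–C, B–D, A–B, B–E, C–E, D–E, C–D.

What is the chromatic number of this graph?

B, C, D, E are mutually adjacent (a clique of size 4), so at least 4 colors are needed.
A valid assignment using 4 colors: A=2, B=1, C=4, D=2, E=3. No two adjacent vertices share a color.

4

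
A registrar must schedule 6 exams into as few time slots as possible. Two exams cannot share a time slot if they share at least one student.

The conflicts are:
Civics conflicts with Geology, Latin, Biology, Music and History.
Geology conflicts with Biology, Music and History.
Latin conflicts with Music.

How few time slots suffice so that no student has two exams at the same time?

Civics, Latin, Music pairwise conflict, so at least 3 time slots are needed.
3 time slots suffice: Civics=1, Geology=2, Latin=2, Biology=3, Music=3, History=3. No two conflicting exams share a time slot.

3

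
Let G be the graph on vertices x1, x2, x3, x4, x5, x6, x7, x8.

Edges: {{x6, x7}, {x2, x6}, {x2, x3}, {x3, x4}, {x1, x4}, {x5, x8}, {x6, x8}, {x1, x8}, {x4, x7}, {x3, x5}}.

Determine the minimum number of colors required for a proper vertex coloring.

3

The cycle x6-x2-x3-x5-x8-x6 has odd length 5, so it cannot be 2-colored; at least 3 colors are needed.
3 colors suffice: color 1 → {x3, x7, x8}; color 2 → {x4, x5, x6}; color 3 → {x1, x2}. Every edge joins two different colors.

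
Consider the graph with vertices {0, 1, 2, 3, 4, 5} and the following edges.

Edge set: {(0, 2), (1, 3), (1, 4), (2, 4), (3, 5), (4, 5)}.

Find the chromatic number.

2

1 and 4 are adjacent, so at least 2 colors are needed.
2 colors suffice: color a → {0, 3, 4}; color b → {1, 2, 5}. No two adjacent vertices share a color.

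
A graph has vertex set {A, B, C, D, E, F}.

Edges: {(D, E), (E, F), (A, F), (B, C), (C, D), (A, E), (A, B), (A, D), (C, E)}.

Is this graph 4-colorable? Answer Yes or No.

Yes

The chromatic number is 3. C, D, E form a triangle, so at least 3 colors are needed.
A valid assignment using 3 colors: A=blue, B=red, C=blue, D=green, E=red, F=green.
Since 4 ≥ 3, a proper 4-coloring certainly exists.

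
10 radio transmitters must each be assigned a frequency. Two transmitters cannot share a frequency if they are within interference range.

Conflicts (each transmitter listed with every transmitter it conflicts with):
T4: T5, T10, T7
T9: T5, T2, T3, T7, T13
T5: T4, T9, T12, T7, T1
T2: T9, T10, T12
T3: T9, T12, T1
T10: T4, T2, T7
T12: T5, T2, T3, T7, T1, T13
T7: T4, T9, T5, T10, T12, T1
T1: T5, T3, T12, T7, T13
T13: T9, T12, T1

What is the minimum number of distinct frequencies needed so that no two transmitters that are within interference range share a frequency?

4

T5, T12, T7, T1 are mutually in conflict, so at least 4 frequencies are needed.
4 frequencies suffice: frequency 1 → {T4, T9, T12}; frequency 2 → {T2, T3, T7, T13}; frequency 3 → {T5, T10}; frequency 4 → {T1}. No two conflicting transmitters share a frequency.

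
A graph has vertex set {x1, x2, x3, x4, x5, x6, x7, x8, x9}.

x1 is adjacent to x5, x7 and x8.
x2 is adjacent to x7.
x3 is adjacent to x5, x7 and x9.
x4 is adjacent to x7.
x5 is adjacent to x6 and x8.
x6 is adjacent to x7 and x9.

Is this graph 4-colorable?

The chromatic number is 3. x1, x5, x8 form a triangle, so at least 3 colors are needed.
One proper 3-coloring: x1=2, x2=2, x3=2, x4=2, x5=1, x6=2, x7=1, x8=3, x9=1.
Since 4 ≥ 3, a proper 4-coloring certainly exists.

Yes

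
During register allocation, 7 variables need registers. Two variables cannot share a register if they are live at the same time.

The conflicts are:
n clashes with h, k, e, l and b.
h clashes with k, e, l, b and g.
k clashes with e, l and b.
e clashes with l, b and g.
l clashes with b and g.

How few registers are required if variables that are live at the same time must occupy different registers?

6

n, h, k, e, l, b all conflict with each other, so at least 6 registers are needed.
A valid assignment using 6 registers: n=5, h=1, k=4, e=2, l=3, b=6, g=4. Each listed conflict is separated.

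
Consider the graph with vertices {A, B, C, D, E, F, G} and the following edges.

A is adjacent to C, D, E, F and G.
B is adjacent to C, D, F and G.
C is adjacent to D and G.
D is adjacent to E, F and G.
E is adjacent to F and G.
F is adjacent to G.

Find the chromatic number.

5

A, D, E, F, G form a clique, so at least 5 colors are needed.
One proper 5-coloring: A=green, B=green, C=yellow, D=blue, E=purple, F=yellow, G=red. Each edge has distinct colors on its endpoints.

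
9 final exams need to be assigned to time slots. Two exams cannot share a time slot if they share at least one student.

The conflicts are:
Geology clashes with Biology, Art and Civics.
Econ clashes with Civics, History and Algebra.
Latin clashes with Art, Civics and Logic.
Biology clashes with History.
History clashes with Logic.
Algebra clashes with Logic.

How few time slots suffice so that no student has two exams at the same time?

3

The cycle History-Logic-Latin-Civics-Econ-History has odd length 5, so it cannot be 2-colored; at least 3 time slots are needed.
3 time slots suffice: Geology=1, Econ=2, Latin=1, Biology=2, Art=2, Civics=3, History=1, Algebra=1, Logic=2. No two conflicting exams share a time slot.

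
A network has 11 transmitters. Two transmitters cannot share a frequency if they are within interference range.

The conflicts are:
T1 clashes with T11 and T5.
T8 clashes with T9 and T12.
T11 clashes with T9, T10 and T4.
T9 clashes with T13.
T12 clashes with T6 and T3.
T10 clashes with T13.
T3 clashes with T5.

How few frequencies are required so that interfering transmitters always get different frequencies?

The cycle T3-T5-T1-T11-T9-T8-T12-T3 has odd length 7, so it cannot be 2-colored; at least 3 frequencies are needed.
3 frequencies suffice: frequency 1 → {T11, T12, T13, T5}; frequency 2 → {T1, T9, T10, T6, T3, T4}; frequency 3 → {T8}. Every pair that conflicts lands in different frequencies.

3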